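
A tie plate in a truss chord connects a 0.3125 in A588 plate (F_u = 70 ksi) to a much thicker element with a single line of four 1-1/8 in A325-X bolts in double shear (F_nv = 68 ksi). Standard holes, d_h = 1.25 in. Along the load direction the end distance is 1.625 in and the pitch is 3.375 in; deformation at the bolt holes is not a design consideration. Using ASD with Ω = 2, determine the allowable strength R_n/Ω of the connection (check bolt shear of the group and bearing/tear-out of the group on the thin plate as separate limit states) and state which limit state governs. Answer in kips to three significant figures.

121 kips (bearing governs)

Bolt shear: A_b = π·1.125²/4 = 0.994 in²; R_n = 68 × 0.994 × 4 × 2 = 540.7 kips → 540.7 / 2 = 270 kips.
Bearing (1.5 l_c t F_u ≤ 3.0 d t F_u): upper limit = 3.0·1.125·0.3125·70 = 73.83 kips.
  Edge l_c = 1.625 − 1.25/2 = 1 → r_n = 32.81 kips; interior l_c = 3.375 − 1.25 = 2.125 → r_n = 69.73 kips.
  R_n,bearing = 1·32.81 + 3·69.73 = 242 kips → 242 / 2 = 121 kips.
Bearing governs: 121 kips.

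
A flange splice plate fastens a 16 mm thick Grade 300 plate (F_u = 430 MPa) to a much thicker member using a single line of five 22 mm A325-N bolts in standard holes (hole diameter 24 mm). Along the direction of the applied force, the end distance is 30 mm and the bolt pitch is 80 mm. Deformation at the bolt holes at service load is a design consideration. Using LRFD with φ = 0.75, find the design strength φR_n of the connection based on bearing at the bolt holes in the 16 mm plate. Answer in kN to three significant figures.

1200 kN

Per bolt r_n = 1.2 l_c t F_u ≤ 2.4 d t F_u; upper limit = 2.4 × 22 × 16 × 430 / 1000 = 363.3 kN.
Edge bolt: l_c = 30 − 24/2 = 18 mm → 1.2 × 18 × 16 × 430 / 1000 = 148.6 → r_n = 148.6 kN.
Interior bolts: l_c = 80 − 24 = 56 mm → 1.2 × 56 × 16 × 430 / 1000 = 462.3 → r_n = 363.3 kN.
R_n = 1 × 148.6 + 4 × 363.3 = 1602 kN.
Design strength φR_n = 0.75 × 1602 = 1200 kN.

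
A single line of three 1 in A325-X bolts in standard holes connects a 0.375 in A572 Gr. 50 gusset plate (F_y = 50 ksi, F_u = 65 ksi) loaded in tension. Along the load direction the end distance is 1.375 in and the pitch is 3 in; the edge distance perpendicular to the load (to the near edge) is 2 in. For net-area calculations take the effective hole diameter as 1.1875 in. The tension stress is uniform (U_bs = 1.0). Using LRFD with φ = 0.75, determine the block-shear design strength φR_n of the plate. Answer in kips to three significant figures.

Shear plane L_v = 1.375 + 2·3 = 7.375 in; A_gv = 7.375 × 0.375 = 2.766 in².
A_nv = (7.375 − 2.5·1.1875) × 0.375 = 1.652 in².
A_nt = (2 − 0.5·1.1875) × 0.375 = 0.5273 in².
0.6 F_u A_nv = 64.44 kips; 0.6 F_y A_gv = 82.97 kips → shear rupture governs the shear term.
R_n = 64.44 + 1.0 × 65 × 0.5273 = 98.72 kips.
Design strength φR_n = 0.75 × 98.72 = 74 kips.

74 kips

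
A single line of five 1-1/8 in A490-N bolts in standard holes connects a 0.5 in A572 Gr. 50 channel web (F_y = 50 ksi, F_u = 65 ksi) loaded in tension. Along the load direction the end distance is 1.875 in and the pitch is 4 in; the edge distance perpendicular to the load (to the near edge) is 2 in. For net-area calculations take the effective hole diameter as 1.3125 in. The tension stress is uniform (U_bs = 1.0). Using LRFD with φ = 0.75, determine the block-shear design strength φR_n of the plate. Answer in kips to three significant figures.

208 kips

Shear plane L_v = 1.875 + 4·4 = 17.88 in; A_gv = 17.88 × 0.5 = 8.938 in².
A_nv = (17.88 − 4.5·1.3125) × 0.5 = 5.984 in².
A_nt = (2 − 0.5·1.3125) × 0.5 = 0.6719 in².
0.6 F_u A_nv = 233.4 kips; 0.6 F_y A_gv = 268.1 kips → shear rupture governs the shear term.
R_n = 233.4 + 1.0 × 65 × 0.6719 = 277.1 kips.
Design strength φR_n = 0.75 × 277.1 = 208 kips.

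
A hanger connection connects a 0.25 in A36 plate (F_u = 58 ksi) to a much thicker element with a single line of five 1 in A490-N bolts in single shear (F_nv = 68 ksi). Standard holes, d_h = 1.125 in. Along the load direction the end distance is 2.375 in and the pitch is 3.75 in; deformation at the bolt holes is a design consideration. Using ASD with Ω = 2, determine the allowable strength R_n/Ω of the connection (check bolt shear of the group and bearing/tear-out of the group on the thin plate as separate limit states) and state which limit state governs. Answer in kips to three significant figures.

85.4 kips (bearing governs)

Bolt shear: A_b = π·1²/4 = 0.7854 in²; R_n = 68 × 0.7854 × 5 × 1 = 267 kips → 267 / 2 = 134 kips.
Bearing (1.2 l_c t F_u ≤ 2.4 d t F_u): upper limit = 2.4·1·0.25·58 = 34.8 kips.
  Edge l_c = 2.375 − 1.125/2 = 1.812 → r_n = 31.54 kips; interior l_c = 3.75 − 1.125 = 2.625 → r_n = 34.8 kips.
  R_n,bearing = 1·31.54 + 4·34.8 = 170.7 kips → 170.7 / 2 = 85.4 kips.
Bearing governs: 85.4 kips.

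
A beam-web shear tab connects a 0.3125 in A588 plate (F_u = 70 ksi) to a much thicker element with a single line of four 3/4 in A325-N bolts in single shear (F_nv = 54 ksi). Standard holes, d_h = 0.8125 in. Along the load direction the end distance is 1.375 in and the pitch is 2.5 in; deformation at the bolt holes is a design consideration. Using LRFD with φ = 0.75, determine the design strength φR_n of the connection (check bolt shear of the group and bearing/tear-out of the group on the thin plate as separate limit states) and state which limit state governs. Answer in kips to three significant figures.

71.6 kips (bolt shear governs)

Bolt shear: A_b = π·0.75²/4 = 0.4418 in²; R_n = 54 × 0.4418 × 4 × 1 = 95.43 kips → 0.75 × 95.43 = 71.6 kips.
Bearing (1.2 l_c t F_u ≤ 2.4 d t F_u): upper limit = 2.4·0.75·0.3125·70 = 39.38 kips.
  Edge l_c = 1.375 − 0.8125/2 = 0.9688 → r_n = 25.43 kips; interior l_c = 2.5 − 0.8125 = 1.688 → r_n = 39.38 kips.
  R_n,bearing = 1·25.43 + 3·39.38 = 143.6 kips → 0.75 × 143.6 = 108 kips.
Bolt shear governs: 71.6 kips.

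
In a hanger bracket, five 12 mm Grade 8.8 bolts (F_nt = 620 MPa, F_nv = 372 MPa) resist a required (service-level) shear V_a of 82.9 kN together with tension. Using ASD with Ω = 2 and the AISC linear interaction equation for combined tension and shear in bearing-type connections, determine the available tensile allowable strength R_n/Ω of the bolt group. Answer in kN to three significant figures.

89.7 kN

A_b = π·12²/4 = 113.1 mm²; f_rv = 82.9 × 1000 / (5 × 113.1) = 146.6 MPa.
F'_nt = 1.3 F_nt − (Ω F_nt / F_nv) f_rv = 1.3·620 − (2·620/372)·146.6 = 317.3 MPa, capped at F_nt → F'_nt = 317.3 MPa.
R_n = F'_nt · A_b · n = 317.3 × 113.1 × 5 / 1000 = 179.4 kN.
Allowable strength R_n/Ω = 179.4 / 2 = 89.7 kN.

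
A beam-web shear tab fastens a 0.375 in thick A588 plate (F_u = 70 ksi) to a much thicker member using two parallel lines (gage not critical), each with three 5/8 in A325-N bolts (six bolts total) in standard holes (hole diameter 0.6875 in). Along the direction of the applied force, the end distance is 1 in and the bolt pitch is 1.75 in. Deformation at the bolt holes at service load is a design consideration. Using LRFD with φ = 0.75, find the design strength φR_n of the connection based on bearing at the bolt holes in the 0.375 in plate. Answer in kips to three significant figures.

Per bolt r_n = 1.2 l_c t F_u ≤ 2.4 d t F_u; upper limit = 2.4 × 0.625 × 0.375 × 70 = 39.38 kips.
Edge bolt: l_c = 1 − 0.6875/2 = 0.6562 in → 1.2 × 0.6562 × 0.375 × 70 = 20.67 → r_n = 20.67 kips.
Interior bolts: l_c = 1.75 − 0.6875 = 1.062 in → 1.2 × 1.062 × 0.375 × 70 = 33.47 → r_n = 33.47 kips.
R_n = 2 × 20.67 + 4 × 33.47 = 175.2 kips.
Design strength φR_n = 0.75 × 175.2 = 131 kips.

131 kips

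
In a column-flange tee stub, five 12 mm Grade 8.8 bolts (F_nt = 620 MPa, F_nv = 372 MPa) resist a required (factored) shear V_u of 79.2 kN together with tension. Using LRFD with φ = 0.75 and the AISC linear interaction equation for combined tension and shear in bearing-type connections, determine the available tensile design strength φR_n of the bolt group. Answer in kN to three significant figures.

210 kN

A_b = π·12²/4 = 113.1 mm²; f_rv = 79.2 × 1000 / (5 × 113.1) = 140.1 MPa.
F'_nt = 1.3 F_nt − (F_nt / φF_nv) f_rv = 1.3·620 − (620/(0.75·372))·140.1 = 494.8 MPa, capped at F_nt → F'_nt = 494.8 MPa.
R_n = F'_nt · A_b · n = 494.8 × 113.1 × 5 / 1000 = 279.8 kN.
Design strength φR_n = 0.75 × 279.8 = 210 kN.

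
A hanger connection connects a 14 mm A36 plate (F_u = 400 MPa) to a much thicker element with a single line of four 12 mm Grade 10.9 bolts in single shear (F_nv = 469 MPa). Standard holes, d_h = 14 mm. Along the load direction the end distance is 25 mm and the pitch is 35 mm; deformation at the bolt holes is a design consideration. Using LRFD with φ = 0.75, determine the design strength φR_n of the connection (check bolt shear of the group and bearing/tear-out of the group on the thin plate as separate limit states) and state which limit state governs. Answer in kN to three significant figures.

Bolt shear: A_b = π·12²/4 = 113.1 mm²; R_n = 469 × 113.1 × 4 × 1 / 1000 = 212.2 kN → 0.75 × 212.2 = 159 kN.
Bearing (1.2 l_c t F_u ≤ 2.4 d t F_u): upper limit = 2.4·12·14·400 / 1000 = 161.3 kN.
  Edge l_c = 25 − 14/2 = 18 → r_n = 121 kN; interior l_c = 35 − 14 = 21 → r_n = 141.1 kN.
  R_n,bearing = 1·121 + 3·141.1 = 544.3 kN → 0.75 × 544.3 = 408 kN.
Bolt shear governs: 159 kN.

159 kN (bolt shear governs)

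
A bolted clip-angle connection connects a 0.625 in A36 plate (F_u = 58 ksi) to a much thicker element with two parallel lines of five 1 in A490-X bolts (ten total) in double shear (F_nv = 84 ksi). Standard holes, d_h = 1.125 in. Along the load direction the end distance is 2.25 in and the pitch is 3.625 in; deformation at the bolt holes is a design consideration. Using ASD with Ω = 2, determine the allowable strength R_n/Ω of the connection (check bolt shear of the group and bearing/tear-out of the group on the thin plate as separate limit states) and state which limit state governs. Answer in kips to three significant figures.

Bolt shear: A_b = π·1²/4 = 0.7854 in²; R_n = 84 × 0.7854 × 10 × 2 = 1319 kips → 1319 / 2 = 660 kips.
Bearing (1.2 l_c t F_u ≤ 2.4 d t F_u): upper limit = 2.4·1·0.625·58 = 87 kips.
  Edge l_c = 2.25 − 1.125/2 = 1.688 → r_n = 73.41 kips; interior l_c = 3.625 − 1.125 = 2.5 → r_n = 87 kips.
  R_n,bearing = 2·73.41 + 8·87 = 842.8 kips → 842.8 / 2 = 421 kips.
Bearing governs: 421 kips.

421 kips (bearing governs)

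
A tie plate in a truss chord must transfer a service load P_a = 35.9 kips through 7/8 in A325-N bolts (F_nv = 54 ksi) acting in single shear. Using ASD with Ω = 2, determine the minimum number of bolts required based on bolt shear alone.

3 bolts

A_b = π·0.875²/4 = 0.6013 in².
Per-bolt allowable strength R_n/Ω = 54 × 0.6013 × 1 / 2 = 16.24 kips.
n ≥ 35.9 / 16.24 = 2.211 → use 3 bolts.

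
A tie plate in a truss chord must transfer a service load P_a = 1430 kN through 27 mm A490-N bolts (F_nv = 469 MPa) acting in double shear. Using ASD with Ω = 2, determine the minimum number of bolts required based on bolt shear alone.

6 bolts

A_b = π·27²/4 = 572.6 mm².
Per-bolt allowable strength R_n/Ω = 469 × 572.6 × 2 / 1000 / 2 = 268.5 kN.
n ≥ 1430 / 268.5 = 5.325 → use 6 bolts.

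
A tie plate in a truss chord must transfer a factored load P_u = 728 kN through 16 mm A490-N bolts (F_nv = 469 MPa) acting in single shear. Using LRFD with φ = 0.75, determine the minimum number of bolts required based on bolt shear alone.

A_b = π·16²/4 = 201.1 mm².
Per-bolt design strength φR_n = 0.75 × 469 × 201.1 × 1 / 1000 = 70.72 kN.
n ≥ 728 / 70.72 = 10.29 → use 11 bolts.

11 bolts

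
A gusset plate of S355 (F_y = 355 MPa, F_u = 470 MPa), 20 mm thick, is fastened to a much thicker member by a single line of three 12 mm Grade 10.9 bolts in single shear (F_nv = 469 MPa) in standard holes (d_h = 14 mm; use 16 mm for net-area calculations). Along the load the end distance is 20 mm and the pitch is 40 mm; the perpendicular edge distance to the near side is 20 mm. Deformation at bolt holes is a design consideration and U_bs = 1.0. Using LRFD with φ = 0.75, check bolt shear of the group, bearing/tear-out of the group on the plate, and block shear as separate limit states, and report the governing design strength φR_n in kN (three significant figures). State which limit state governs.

Bolt shear: A_b = π·12²/4 = 113.1 mm²; R_n = 469 × 113.1 × 3 × 1 / 1000 = 159.1 kN → 0.75 × 159.1 = 119 kN.
Bearing: edge l_c = 13, r_n = 146.6 kN; interior l_c = 26, r_n = 270.7 kN; R_n = 146.6 + 2·270.7 = 688.1 kN → 516 kN.
Block shear: A_gv = 2000, A_nv = 1200, A_nt = 240 mm²; R_n = min(0.6F_uA_nv, 0.6F_yA_gv) + U_bs·F_u·A_nt = 451.2 kN → 338 kN.
Bolt shear governs: 119 kN.

119 kN (bolt shear governs)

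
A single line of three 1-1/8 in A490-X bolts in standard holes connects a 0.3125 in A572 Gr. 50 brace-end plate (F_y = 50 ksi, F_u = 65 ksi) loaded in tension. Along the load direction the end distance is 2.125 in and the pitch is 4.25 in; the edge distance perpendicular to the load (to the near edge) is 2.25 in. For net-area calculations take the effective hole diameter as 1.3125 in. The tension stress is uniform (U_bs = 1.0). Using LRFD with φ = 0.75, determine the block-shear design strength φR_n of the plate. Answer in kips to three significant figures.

Shear plane L_v = 2.125 + 2·4.25 = 10.62 in; A_gv = 10.62 × 0.3125 = 3.32 in².
A_nv = (10.62 − 2.5·1.3125) × 0.3125 = 2.295 in².
A_nt = (2.25 − 0.5·1.3125) × 0.3125 = 0.498 in².
0.6 F_u A_nv = 89.5 kips; 0.6 F_y A_gv = 99.61 kips → shear rupture governs the shear term.
R_n = 89.5 + 1.0 × 65 × 0.498 = 121.9 kips.
Design strength φR_n = 0.75 × 121.9 = 91.4 kips.

91.4 kips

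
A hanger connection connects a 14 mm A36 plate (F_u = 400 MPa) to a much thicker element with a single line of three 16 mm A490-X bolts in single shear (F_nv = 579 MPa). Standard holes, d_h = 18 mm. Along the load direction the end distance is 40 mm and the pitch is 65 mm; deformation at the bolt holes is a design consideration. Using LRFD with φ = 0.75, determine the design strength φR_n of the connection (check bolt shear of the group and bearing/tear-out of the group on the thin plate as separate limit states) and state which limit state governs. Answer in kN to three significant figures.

Bolt shear: A_b = π·16²/4 = 201.1 mm²; R_n = 579 × 201.1 × 3 × 1 / 1000 = 349.2 kN → 0.75 × 349.2 = 262 kN.
Bearing (1.2 l_c t F_u ≤ 2.4 d t F_u): upper limit = 2.4·16·14·400 / 1000 = 215 kN.
  Edge l_c = 40 − 18/2 = 31 → r_n = 208.3 kN; interior l_c = 65 − 18 = 47 → r_n = 215 kN.
  R_n,bearing = 1·208.3 + 2·215 = 638.4 kN → 0.75 × 638.4 = 479 kN.
Bolt shear governs: 262 kN.

262 kN (bolt shear governs)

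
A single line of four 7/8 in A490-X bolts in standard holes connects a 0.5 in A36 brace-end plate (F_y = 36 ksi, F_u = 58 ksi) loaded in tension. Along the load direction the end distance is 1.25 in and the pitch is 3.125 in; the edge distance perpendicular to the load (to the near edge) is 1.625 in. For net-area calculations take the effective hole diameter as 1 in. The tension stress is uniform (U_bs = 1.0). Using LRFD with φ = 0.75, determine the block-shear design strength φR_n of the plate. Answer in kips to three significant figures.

Shear plane L_v = 1.25 + 3·3.125 = 10.62 in; A_gv = 10.62 × 0.5 = 5.312 in².
A_nv = (10.62 − 3.5·1) × 0.5 = 3.562 in².
A_nt = (1.625 − 0.5·1) × 0.5 = 0.5625 in².
0.6 F_u A_nv = 124 kips; 0.6 F_y A_gv = 114.7 kips → shear yielding governs the shear term.
R_n = 114.7 + 1.0 × 58 × 0.5625 = 147.4 kips.
Design strength φR_n = 0.75 × 147.4 = 111 kips.

111 kips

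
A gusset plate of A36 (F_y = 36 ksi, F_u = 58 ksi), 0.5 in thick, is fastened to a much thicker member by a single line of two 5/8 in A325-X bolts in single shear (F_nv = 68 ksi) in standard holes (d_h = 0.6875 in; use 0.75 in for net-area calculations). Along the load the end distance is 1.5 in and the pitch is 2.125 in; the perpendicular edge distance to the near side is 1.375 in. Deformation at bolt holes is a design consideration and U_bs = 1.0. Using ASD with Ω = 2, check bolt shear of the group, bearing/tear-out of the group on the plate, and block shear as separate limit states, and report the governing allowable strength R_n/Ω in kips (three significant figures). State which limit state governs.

Bolt shear: A_b = π·0.625²/4 = 0.3068 in²; R_n = 68 × 0.3068 × 2 × 1 = 41.72 kips → 41.72 / 2 = 20.9 kips.
Bearing: edge l_c = 1.156, r_n = 40.24 kips; interior l_c = 1.438, r_n = 43.5 kips; R_n = 40.24 + 1·43.5 = 83.74 kips → 41.9 kips.
Block shear: A_gv = 1.812, A_nv = 1.25, A_nt = 0.5 in²; R_n = min(0.6F_uA_nv, 0.6F_yA_gv) + U_bs·F_u·A_nt = 68.15 kips → 34.1 kips.
Bolt shear governs: 20.9 kips.

20.9 kips (bolt shear governs)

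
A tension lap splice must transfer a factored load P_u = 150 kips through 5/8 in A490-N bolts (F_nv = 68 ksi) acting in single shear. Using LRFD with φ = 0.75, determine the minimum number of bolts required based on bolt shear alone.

A_b = π·0.625²/4 = 0.3068 in².
Per-bolt design strength φR_n = 0.75 × 68 × 0.3068 × 1 = 15.65 kips.
n ≥ 150 / 15.65 = 9.587 → use 10 bolts.

10 bolts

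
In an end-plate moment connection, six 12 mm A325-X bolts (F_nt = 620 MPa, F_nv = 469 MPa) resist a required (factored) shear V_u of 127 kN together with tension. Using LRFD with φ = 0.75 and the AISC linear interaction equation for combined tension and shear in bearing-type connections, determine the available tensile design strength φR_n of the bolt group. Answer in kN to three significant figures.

A_b = π·12²/4 = 113.1 mm²; f_rv = 127 × 1000 / (6 × 113.1) = 187.2 MPa.
F'_nt = 1.3 F_nt − (F_nt / φF_nv) f_rv = 1.3·620 − (620/(0.75·469))·187.2 = 476.1 MPa, capped at F_nt → F'_nt = 476.1 MPa.
R_n = F'_nt · A_b · n = 476.1 × 113.1 × 6 / 1000 = 323.1 kN.
Design strength φR_n = 0.75 × 323.1 = 242 kN.

242 kN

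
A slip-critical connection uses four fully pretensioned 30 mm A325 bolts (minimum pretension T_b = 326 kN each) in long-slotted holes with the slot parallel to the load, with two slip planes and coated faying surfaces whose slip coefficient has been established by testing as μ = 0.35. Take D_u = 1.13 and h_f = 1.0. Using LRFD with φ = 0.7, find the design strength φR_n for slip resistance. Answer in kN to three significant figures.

722 kN

R_n = μ · D_u · h_f · T_b · n_s · n_b = 0.35 × 1.13 × 1.0 × 326 × 2 × 4 = 1031 kN.
Design strength φR_n = 0.7 × 1031 = 722 kN.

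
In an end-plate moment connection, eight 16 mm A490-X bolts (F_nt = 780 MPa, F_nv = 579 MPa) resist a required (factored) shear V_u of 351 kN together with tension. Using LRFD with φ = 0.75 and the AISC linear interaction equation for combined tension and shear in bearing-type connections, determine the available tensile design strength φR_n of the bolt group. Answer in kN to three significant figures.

750 kN

A_b = π·16²/4 = 201.1 mm²; f_rv = 351 × 1000 / (8 × 201.1) = 218.2 MPa.
F'_nt = 1.3 F_nt − (F_nt / φF_nv) f_rv = 1.3·780 − (780/(0.75·579))·218.2 = 622 MPa, capped at F_nt → F'_nt = 622 MPa.
R_n = F'_nt · A_b · n = 622 × 201.1 × 8 / 1000 = 1001 kN.
Design strength φR_n = 0.75 × 1001 = 750 kN.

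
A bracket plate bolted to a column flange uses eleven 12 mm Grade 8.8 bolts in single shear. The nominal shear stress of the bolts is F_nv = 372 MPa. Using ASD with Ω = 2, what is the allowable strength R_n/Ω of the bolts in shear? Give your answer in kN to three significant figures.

231 kN

A_b = π × 12² / 4 = 113.1 mm².
R_n = F_nv · A_b · n · n_s = 372 × 113.1 × 11 × 1 / 1000 = 462.8 kN.
Allowable strength R_n/Ω = 462.8 / 2 = 231 kN.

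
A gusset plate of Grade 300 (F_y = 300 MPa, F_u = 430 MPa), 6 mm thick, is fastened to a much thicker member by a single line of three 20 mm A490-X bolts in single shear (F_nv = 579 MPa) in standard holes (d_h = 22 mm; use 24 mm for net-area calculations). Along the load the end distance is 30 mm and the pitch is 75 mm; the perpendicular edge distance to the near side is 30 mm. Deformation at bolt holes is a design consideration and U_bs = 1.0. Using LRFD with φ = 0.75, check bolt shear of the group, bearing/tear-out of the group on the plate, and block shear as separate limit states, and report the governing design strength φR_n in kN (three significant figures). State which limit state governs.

174 kN (block shear governs)

Bolt shear: A_b = π·20²/4 = 314.2 mm²; R_n = 579 × 314.2 × 3 × 1 / 1000 = 545.7 kN → 0.75 × 545.7 = 409 kN.
Bearing: edge l_c = 19, r_n = 58.82 kN; interior l_c = 53, r_n = 123.8 kN; R_n = 58.82 + 2·123.8 = 306.5 kN → 230 kN.
Block shear: A_gv = 1080, A_nv = 720, A_nt = 108 mm²; R_n = min(0.6F_uA_nv, 0.6F_yA_gv) + U_bs·F_u·A_nt = 232.2 kN → 174 kN.
Block shear governs: 174 kN.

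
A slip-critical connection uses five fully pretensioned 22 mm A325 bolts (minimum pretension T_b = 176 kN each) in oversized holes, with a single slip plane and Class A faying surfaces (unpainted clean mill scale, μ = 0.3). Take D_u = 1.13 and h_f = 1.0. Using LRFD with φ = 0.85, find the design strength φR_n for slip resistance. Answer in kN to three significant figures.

R_n = μ · D_u · h_f · T_b · n_s · n_b = 0.3 × 1.13 × 1.0 × 176 × 1 × 5 = 298.3 kN.
Design strength φR_n = 0.85 × 298.3 = 254 kN.

254 kN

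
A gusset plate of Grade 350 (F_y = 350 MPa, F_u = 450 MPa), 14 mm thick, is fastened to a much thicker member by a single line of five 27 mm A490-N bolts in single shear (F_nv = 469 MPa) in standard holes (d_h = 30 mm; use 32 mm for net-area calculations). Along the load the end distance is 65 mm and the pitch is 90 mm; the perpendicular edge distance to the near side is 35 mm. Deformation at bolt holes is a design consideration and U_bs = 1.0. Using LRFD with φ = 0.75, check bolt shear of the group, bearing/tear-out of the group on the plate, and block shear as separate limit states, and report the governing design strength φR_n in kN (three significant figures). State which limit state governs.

886 kN (block shear governs)

Bolt shear: A_b = π·27²/4 = 572.6 mm²; R_n = 469 × 572.6 × 5 × 1 / 1000 = 1343 kN → 0.75 × 1343 = 1010 kN.
Bearing: edge l_c = 50, r_n = 378 kN; interior l_c = 60, r_n = 408.2 kN; R_n = 378 + 4·408.2 = 2011 kN → 1510 kN.
Block shear: A_gv = 5950, A_nv = 3934, A_nt = 266 mm²; R_n = min(0.6F_uA_nv, 0.6F_yA_gv) + U_bs·F_u·A_nt = 1182 kN → 886 kN.
Block shear governs: 886 kN.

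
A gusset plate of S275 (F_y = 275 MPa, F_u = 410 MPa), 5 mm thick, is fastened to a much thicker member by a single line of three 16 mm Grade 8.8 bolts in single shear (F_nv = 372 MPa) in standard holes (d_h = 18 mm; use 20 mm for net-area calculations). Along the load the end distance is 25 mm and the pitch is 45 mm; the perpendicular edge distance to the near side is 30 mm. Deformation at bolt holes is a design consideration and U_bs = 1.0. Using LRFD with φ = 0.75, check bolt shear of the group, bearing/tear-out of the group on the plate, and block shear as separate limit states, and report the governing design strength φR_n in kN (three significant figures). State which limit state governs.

Bolt shear: A_b = π·16²/4 = 201.1 mm²; R_n = 372 × 201.1 × 3 × 1 / 1000 = 224.4 kN → 0.75 × 224.4 = 168 kN.
Bearing: edge l_c = 16, r_n = 39.36 kN; interior l_c = 27, r_n = 66.42 kN; R_n = 39.36 + 2·66.42 = 172.2 kN → 129 kN.
Block shear: A_gv = 575, A_nv = 325, A_nt = 100 mm²; R_n = min(0.6F_uA_nv, 0.6F_yA_gv) + U_bs·F_u·A_nt = 121 kN → 90.7 kN.
Block shear governs: 90.7 kN.

90.7 kN (block shear governs)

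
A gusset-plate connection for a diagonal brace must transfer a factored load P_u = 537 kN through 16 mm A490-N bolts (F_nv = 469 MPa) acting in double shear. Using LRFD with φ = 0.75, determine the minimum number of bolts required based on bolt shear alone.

4 bolts

A_b = π·16²/4 = 201.1 mm².
Per-bolt design strength φR_n = 0.75 × 469 × 201.1 × 2 / 1000 = 141.4 kN.
n ≥ 537 / 141.4 = 3.796 → use 4 bolts.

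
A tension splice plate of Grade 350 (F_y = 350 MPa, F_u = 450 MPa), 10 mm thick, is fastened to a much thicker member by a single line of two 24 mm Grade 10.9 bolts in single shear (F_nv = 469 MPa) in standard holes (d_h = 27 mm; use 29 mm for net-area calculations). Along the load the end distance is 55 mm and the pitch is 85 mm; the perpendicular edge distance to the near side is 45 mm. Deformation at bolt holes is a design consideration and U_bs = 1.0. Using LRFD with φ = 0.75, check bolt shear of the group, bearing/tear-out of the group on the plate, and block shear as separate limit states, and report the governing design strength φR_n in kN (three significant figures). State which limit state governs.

Bolt shear: A_b = π·24²/4 = 452.4 mm²; R_n = 469 × 452.4 × 2 × 1 / 1000 = 424.3 kN → 0.75 × 424.3 = 318 kN.
Bearing: edge l_c = 41.5, r_n = 224.1 kN; interior l_c = 58, r_n = 259.2 kN; R_n = 224.1 + 1·259.2 = 483.3 kN → 362 kN.
Block shear: A_gv = 1400, A_nv = 965, A_nt = 305 mm²; R_n = min(0.6F_uA_nv, 0.6F_yA_gv) + U_bs·F_u·A_nt = 397.8 kN → 298 kN.
Block shear governs: 298 kN.

298 kN (block shear governs)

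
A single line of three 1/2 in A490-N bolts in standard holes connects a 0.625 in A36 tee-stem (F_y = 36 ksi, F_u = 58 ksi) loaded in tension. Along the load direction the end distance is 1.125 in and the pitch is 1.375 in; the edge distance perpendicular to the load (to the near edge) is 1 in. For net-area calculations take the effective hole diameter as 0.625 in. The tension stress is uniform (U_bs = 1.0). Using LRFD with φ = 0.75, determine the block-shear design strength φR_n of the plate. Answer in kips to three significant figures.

Shear plane L_v = 1.125 + 2·1.375 = 3.875 in; A_gv = 3.875 × 0.625 = 2.422 in².
A_nv = (3.875 − 2.5·0.625) × 0.625 = 1.445 in².
A_nt = (1 − 0.5·0.625) × 0.625 = 0.4297 in².
0.6 F_u A_nv = 50.3 kips; 0.6 F_y A_gv = 52.31 kips → shear rupture governs the shear term.
R_n = 50.3 + 1.0 × 58 × 0.4297 = 75.22 kips.
Design strength φR_n = 0.75 × 75.22 = 56.4 kips.

56.4 kips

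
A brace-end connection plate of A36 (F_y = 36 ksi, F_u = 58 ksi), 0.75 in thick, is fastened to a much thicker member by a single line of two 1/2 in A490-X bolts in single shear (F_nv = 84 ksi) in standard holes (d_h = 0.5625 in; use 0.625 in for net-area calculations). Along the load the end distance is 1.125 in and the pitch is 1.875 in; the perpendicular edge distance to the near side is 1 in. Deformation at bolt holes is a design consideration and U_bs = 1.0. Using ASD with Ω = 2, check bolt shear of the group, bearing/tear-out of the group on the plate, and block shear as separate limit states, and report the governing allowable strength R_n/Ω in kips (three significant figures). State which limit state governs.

Bolt shear: A_b = π·0.5²/4 = 0.1963 in²; R_n = 84 × 0.1963 × 2 × 1 = 32.99 kips → 32.99 / 2 = 16.5 kips.
Bearing: edge l_c = 0.8438, r_n = 44.04 kips; interior l_c = 1.312, r_n = 52.2 kips; R_n = 44.04 + 1·52.2 = 96.24 kips → 48.1 kips.
Block shear: A_gv = 2.25, A_nv = 1.547, A_nt = 0.5156 in²; R_n = min(0.6F_uA_nv, 0.6F_yA_gv) + U_bs·F_u·A_nt = 78.51 kips → 39.3 kips.
Bolt shear governs: 16.5 kips.

16.5 kips (bolt shear governs)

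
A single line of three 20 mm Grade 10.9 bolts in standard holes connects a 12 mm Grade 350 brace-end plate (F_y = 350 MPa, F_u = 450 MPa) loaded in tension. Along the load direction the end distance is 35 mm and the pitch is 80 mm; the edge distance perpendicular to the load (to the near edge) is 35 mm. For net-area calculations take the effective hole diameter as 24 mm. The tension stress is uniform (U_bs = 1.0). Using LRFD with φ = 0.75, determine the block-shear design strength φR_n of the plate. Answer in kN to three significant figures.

421 kN

Shear plane L_v = 35 + 2·80 = 195 mm; A_gv = 195 × 12 = 2340 mm².
A_nv = (195 − 2.5·24) × 12 = 1620 mm².
A_nt = (35 − 0.5·24) × 12 = 276 mm².
0.6 F_u A_nv = 437.4 kN; 0.6 F_y A_gv = 491.4 kN → shear rupture governs the shear term.
R_n = 437.4 + 1.0 × 450 × 276 / 1000 = 561.6 kN.
Design strength φR_n = 0.75 × 561.6 = 421 kN.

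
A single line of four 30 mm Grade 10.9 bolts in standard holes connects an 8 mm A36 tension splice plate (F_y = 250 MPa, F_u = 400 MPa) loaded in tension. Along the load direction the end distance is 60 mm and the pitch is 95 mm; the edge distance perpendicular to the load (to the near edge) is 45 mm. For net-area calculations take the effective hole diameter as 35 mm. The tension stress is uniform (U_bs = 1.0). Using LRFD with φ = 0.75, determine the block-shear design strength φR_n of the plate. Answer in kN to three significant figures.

376 kN

Shear plane L_v = 60 + 3·95 = 345 mm; A_gv = 345 × 8 = 2760 mm².
A_nv = (345 − 3.5·35) × 8 = 1780 mm².
A_nt = (45 − 0.5·35) × 8 = 220 mm².
0.6 F_u A_nv = 427.2 kN; 0.6 F_y A_gv = 414 kN → shear yielding governs the shear term.
R_n = 414 + 1.0 × 400 × 220 / 1000 = 502 kN.
Design strength φR_n = 0.75 × 502 = 376 kN.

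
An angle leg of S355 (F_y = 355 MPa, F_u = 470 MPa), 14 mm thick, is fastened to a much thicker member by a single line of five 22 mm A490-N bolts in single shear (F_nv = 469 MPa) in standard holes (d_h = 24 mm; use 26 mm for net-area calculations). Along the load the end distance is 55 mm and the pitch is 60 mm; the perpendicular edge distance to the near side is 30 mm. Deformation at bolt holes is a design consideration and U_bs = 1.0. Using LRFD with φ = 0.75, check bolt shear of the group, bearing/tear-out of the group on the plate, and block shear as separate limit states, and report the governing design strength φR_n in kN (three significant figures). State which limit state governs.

611 kN (block shear governs)

Bolt shear: A_b = π·22²/4 = 380.1 mm²; R_n = 469 × 380.1 × 5 × 1 / 1000 = 891.4 kN → 0.75 × 891.4 = 669 kN.
Bearing: edge l_c = 43, r_n = 339.5 kN; interior l_c = 36, r_n = 284.3 kN; R_n = 339.5 + 4·284.3 = 1477 kN → 1110 kN.
Block shear: A_gv = 4130, A_nv = 2492, A_nt = 238 mm²; R_n = min(0.6F_uA_nv, 0.6F_yA_gv) + U_bs·F_u·A_nt = 814.6 kN → 611 kN.
Block shear governs: 611 kN.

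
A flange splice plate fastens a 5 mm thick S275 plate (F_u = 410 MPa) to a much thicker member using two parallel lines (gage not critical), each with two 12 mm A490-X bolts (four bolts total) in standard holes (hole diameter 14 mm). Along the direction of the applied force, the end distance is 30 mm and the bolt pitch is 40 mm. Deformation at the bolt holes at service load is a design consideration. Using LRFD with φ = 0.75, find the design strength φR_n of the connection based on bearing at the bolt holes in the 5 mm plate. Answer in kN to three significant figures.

Per bolt r_n = 1.2 l_c t F_u ≤ 2.4 d t F_u; upper limit = 2.4 × 12 × 5 × 410 / 1000 = 59.04 kN.
Edge bolt: l_c = 30 − 14/2 = 23 mm → 1.2 × 23 × 5 × 410 / 1000 = 56.58 → r_n = 56.58 kN.
Interior bolts: l_c = 40 − 14 = 26 mm → 1.2 × 26 × 5 × 410 / 1000 = 63.96 → r_n = 59.04 kN.
R_n = 2 × 56.58 + 2 × 59.04 = 231.2 kN.
Design strength φR_n = 0.75 × 231.2 = 173 kN.

173 kN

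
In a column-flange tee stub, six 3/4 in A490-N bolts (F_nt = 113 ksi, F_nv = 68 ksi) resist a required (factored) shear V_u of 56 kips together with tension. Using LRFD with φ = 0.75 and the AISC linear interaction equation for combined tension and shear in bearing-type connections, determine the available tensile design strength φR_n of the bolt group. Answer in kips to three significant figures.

A_b = π·0.75²/4 = 0.4418 in²; f_rv = 56 / (6 × 0.4418) = 21.13 ksi.
F'_nt = 1.3 F_nt − (F_nt / φF_nv) f_rv = 1.3·113 − (113/(0.75·68))·21.13 = 100.1 ksi, capped at F_nt → F'_nt = 100.1 ksi.
R_n = F'_nt · A_b · n = 100.1 × 0.4418 × 6 = 265.3 kips.
Design strength φR_n = 0.75 × 265.3 = 199 kips.

199 kips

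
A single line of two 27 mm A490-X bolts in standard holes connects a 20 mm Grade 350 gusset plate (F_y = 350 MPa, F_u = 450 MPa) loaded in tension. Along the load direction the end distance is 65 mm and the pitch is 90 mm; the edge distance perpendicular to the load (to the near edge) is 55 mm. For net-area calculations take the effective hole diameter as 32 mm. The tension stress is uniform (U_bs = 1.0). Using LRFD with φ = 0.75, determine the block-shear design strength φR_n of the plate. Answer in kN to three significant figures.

Shear plane L_v = 65 + 1·90 = 155 mm; A_gv = 155 × 20 = 3100 mm².
A_nv = (155 − 1.5·32) × 20 = 2140 mm².
A_nt = (55 − 0.5·32) × 20 = 780 mm².
0.6 F_u A_nv = 577.8 kN; 0.6 F_y A_gv = 651 kN → shear rupture governs the shear term.
R_n = 577.8 + 1.0 × 450 × 780 / 1000 = 928.8 kN.
Design strength φR_n = 0.75 × 928.8 = 697 kN.

697 kN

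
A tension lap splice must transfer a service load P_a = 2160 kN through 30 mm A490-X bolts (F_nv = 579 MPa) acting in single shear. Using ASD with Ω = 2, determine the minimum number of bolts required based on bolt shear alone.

11 bolts

A_b = π·30²/4 = 706.9 mm².
Per-bolt allowable strength R_n/Ω = 579 × 706.9 × 1 / 1000 / 2 = 204.6 kN.
n ≥ 2160 / 204.6 = 10.56 → use 11 bolts.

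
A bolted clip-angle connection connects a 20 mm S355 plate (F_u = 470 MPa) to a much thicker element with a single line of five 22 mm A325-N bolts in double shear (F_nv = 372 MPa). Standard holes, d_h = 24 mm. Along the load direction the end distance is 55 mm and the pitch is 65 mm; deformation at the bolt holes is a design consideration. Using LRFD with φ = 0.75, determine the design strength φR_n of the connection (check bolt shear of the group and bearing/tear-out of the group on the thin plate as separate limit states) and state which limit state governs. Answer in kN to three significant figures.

Bolt shear: A_b = π·22²/4 = 380.1 mm²; R_n = 372 × 380.1 × 5 × 2 / 1000 = 1414 kN → 0.75 × 1414 = 1060 kN.
Bearing (1.2 l_c t F_u ≤ 2.4 d t F_u): upper limit = 2.4·22·20·470 / 1000 = 496.3 kN.
  Edge l_c = 55 − 24/2 = 43 → r_n = 485 kN; interior l_c = 65 − 24 = 41 → r_n = 462.5 kN.
  R_n,bearing = 1·485 + 4·462.5 = 2335 kN → 0.75 × 2335 = 1750 kN.
Bolt shear governs: 1060 kN.

1060 kN (bolt shear governs)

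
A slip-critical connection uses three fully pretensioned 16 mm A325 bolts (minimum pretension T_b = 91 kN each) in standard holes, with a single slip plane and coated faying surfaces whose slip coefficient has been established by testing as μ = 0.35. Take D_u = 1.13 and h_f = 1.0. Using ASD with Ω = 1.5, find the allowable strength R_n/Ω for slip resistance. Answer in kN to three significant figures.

R_n = μ · D_u · h_f · T_b · n_s · n_b = 0.35 × 1.13 × 1.0 × 91 × 1 × 3 = 108 kN.
Allowable strength R_n/Ω = 108 / 1.5 = 72 kN.

72 kN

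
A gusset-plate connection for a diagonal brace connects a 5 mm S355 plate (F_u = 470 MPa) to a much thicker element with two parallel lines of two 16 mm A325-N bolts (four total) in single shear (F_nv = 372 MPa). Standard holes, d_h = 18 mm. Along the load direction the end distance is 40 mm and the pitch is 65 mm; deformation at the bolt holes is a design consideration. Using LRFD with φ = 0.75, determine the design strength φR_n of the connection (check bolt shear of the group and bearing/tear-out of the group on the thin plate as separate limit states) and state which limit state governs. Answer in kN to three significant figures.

Bolt shear: A_b = π·16²/4 = 201.1 mm²; R_n = 372 × 201.1 × 4 × 1 / 1000 = 299.2 kN → 0.75 × 299.2 = 224 kN.
Bearing (1.2 l_c t F_u ≤ 2.4 d t F_u): upper limit = 2.4·16·5·470 / 1000 = 90.24 kN.
  Edge l_c = 40 − 18/2 = 31 → r_n = 87.42 kN; interior l_c = 65 − 18 = 47 → r_n = 90.24 kN.
  R_n,bearing = 2·87.42 + 2·90.24 = 355.3 kN → 0.75 × 355.3 = 266 kN.
Bolt shear governs: 224 kN.

224 kN (bolt shear governs)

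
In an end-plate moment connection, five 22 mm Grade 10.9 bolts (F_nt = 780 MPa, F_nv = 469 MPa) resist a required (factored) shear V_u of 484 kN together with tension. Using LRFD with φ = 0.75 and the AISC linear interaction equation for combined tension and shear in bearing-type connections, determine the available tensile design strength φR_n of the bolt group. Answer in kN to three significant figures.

A_b = π·22²/4 = 380.1 mm²; f_rv = 484 × 1000 / (5 × 380.1) = 254.6 MPa.
F'_nt = 1.3 F_nt − (F_nt / φF_nv) f_rv = 1.3·780 − (780/(0.75·469))·254.6 = 449.3 MPa, capped at F_nt → F'_nt = 449.3 MPa.
R_n = F'_nt · A_b · n = 449.3 × 380.1 × 5 / 1000 = 854 kN.
Design strength φR_n = 0.75 × 854 = 641 kN.

641 kN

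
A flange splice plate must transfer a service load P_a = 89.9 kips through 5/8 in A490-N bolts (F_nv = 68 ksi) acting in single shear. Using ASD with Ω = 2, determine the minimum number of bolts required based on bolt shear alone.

A_b = π·0.625²/4 = 0.3068 in².
Per-bolt allowable strength R_n/Ω = 68 × 0.3068 × 1 / 2 = 10.43 kips.
n ≥ 89.9 / 10.43 = 8.618 → use 9 bolts.

9 bolts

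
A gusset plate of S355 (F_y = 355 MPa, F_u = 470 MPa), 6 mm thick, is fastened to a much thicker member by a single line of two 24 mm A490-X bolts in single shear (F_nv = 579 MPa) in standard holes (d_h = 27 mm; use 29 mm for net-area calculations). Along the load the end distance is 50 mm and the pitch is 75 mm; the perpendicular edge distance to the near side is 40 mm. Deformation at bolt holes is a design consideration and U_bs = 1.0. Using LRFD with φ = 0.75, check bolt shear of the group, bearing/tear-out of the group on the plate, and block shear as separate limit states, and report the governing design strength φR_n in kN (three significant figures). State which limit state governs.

Bolt shear: A_b = π·24²/4 = 452.4 mm²; R_n = 579 × 452.4 × 2 × 1 / 1000 = 523.9 kN → 0.75 × 523.9 = 393 kN.
Bearing: edge l_c = 36.5, r_n = 123.5 kN; interior l_c = 48, r_n = 162.4 kN; R_n = 123.5 + 1·162.4 = 285.9 kN → 214 kN.
Block shear: A_gv = 750, A_nv = 489, A_nt = 153 mm²; R_n = min(0.6F_uA_nv, 0.6F_yA_gv) + U_bs·F_u·A_nt = 209.8 kN → 157 kN.
Block shear governs: 157 kN.

157 kN (block shear governs)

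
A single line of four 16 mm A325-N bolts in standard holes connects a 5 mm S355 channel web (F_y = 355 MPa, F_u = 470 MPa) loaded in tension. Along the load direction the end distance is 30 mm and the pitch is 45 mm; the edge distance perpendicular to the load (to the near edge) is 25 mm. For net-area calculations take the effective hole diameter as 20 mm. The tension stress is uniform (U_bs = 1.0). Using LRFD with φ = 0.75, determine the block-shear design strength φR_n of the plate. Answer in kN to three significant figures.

Shear plane L_v = 30 + 3·45 = 165 mm; A_gv = 165 × 5 = 825 mm².
A_nv = (165 − 3.5·20) × 5 = 475 mm².
A_nt = (25 − 0.5·20) × 5 = 75 mm².
0.6 F_u A_nv = 133.9 kN; 0.6 F_y A_gv = 175.7 kN → shear rupture governs the shear term.
R_n = 133.9 + 1.0 × 470 × 75 / 1000 = 169.2 kN.
Design strength φR_n = 0.75 × 169.2 = 127 kN.

127 kN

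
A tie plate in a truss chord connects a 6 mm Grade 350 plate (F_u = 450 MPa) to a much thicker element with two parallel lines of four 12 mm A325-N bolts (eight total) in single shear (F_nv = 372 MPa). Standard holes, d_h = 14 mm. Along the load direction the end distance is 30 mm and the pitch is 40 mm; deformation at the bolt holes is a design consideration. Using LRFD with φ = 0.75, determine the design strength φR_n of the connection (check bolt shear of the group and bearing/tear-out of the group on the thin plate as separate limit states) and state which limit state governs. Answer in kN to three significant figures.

Bolt shear: A_b = π·12²/4 = 113.1 mm²; R_n = 372 × 113.1 × 8 × 1 / 1000 = 336.6 kN → 0.75 × 336.6 = 252 kN.
Bearing (1.2 l_c t F_u ≤ 2.4 d t F_u): upper limit = 2.4·12·6·450 / 1000 = 77.76 kN.
  Edge l_c = 30 − 14/2 = 23 → r_n = 74.52 kN; interior l_c = 40 − 14 = 26 → r_n = 77.76 kN.
  R_n,bearing = 2·74.52 + 6·77.76 = 615.6 kN → 0.75 × 615.6 = 462 kN.
Bolt shear governs: 252 kN.

252 kN (bolt shear governs)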